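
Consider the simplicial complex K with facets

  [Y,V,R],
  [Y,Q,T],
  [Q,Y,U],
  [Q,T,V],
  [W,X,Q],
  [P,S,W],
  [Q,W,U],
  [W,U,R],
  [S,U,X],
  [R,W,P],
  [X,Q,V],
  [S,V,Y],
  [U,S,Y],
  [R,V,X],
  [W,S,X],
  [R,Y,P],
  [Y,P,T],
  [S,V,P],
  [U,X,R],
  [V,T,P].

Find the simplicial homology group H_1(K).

H_1 ≅ Z ⊕ Z_2.

We work with the vertex ordering P < Q < R < S < T < U < V < W < X < Y. The simplices of K, each written with vertices in increasing order, are:

  0-simplices (10): P, Q, R, S, T, U, V, W, X, Y
  1-simplices (30): PR, PS, PT, PV, PW, PY, QT, QU, QV, QW, QX, QY, RU, RV, RW, RX, RY, SU, SV, SW, SX, SY, TV, TY, UW, UX, UY, VX, VY, WX
  2-simplices (20): PRW, PRY, PSV, PSW, PTV, PTY, QTV, QTY, QUW, QUY, QVX, QWX, RUW, RUX, RVX, RVY, SUX, SUY, SVY, SWX

Hence C_0 ≅ Z^10, C_1 ≅ Z^30, C_2 ≅ Z^20.

The boundary map ∂_1: C_1 → C_0 maps an edge to its endpoints' difference, ∂[p,q] = q − p.
As a 10×30 matrix over Z this has rank 9, with invariant factors (1,1,1,1,1,1,1,1,1).

∂_2: C_2 → C_1 sends each 2-simplex [p,q,r] to [q,r] − [p,r] + [p,q]. For instance
  ∂QUW = UW − QW + QU,
  ∂RUW = UW − RW + RU.
As a 30×20 matrix over Z this has rank 20, with invariant factors (1,1,1,1,1,1,1,1,1,1,1,1,1,1,1,1,1,1,1,2).

From H_k ≅ ker(∂_k) / im(∂_{k+1}) we obtain:

  H_1: rank ker ∂_1 − rank ∂_2 = (30 − 9) − 20 = 1, and ∂_2 has invariant factor 2 > 1, so H_1 ≅ Z ⊕ Z_2.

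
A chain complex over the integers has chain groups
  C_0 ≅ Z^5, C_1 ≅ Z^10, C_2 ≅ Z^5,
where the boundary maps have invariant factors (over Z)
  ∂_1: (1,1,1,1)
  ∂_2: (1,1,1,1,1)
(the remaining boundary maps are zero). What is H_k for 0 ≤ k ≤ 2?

H_0: b_0 = 5 − 0 − 4 = 1; torsion from ∂_1 factors > 1: none. So H_0 ≅ Z.
H_1: b_1 = 10 − 4 − 5 = 1; torsion from ∂_2 factors > 1: none. So H_1 ≅ Z.
H_2: b_2 = 5 − 5 − 0 = 0; torsion from ∂_3 factors > 1: none. So H_2 ≅ 0.

H_0 ≅ Z,  H_1 ≅ Z,  H_2 = 0.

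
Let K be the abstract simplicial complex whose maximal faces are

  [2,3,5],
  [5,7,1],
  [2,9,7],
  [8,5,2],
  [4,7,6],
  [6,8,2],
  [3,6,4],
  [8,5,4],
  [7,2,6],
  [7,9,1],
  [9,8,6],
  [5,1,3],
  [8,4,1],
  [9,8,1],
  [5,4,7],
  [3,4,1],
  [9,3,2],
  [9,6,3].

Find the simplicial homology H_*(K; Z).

H_0 ≅ Z,  H_1 ≅ Z ⊕ Z/2,  H_2 = 0.

Order the vertices as 1 < 2 < 3 < 4 < 5 < 6 < 7 < 8 < 9. Listing each simplex with vertices in this order, K has dimension 2 with simplices:

  0-simplices (9): [1], [2], [3], [4], [5], [6], [7], [8], [9]
  1-simplices (27): (27 of them)
  2-simplices (18): [1,3,4], [1,3,5], [1,4,8], [1,5,7], [1,7,9], [1,8,9], [2,3,5], [2,3,9], [2,5,8], [2,6,7], [2,6,8], [2,7,9], [3,4,6], [3,6,9], [4,5,7], [4,5,8], [4,6,7], [6,8,9]

so the chain groups are C_0 ≅ Z^9, C_1 ≅ Z^27, C_2 ≅ Z^18.

Boundary ∂_1: C_1 → C_0 maps an edge to its endpoints' difference, ∂[p,q] = q − p. For instance
  ∂[1,5] = [5] − [1].
As a 9×27 matrix over Z this has rank 8, with invariant factors (1,1,1,1,1,1,1,1).

∂_2: C_2 → C_1 maps a triangle to the signed sum of its edges. For instance
  ∂[3,6,9] = [6,9] − [3,9] + [3,6],
  ∂[2,7,9] = [7,9] − [2,9] + [2,7].
As a 27×18 matrix over Z this has rank 18, with invariant factors (1,1,1,1,1,1,1,1,1,1,1,1,1,1,1,1,1,2).

Computing H_k = (kernel of ∂_k) / (image of ∂_{k+1}):

  H_0: rank C_0 − rank ∂_1 = 9 − 8 = 1, and the invariant factors of ∂_1 are all 1, so H_0 = Z.
  H_1: rank ker ∂_1 − rank ∂_2 = (27 − 8) − 18 = 1, and ∂_2 has invariant factor 2 > 1, so H_1 = Z ⊕ Z/2.
  H_2: rank ker ∂_2 − rank ∂_3 = (18 − 18) − 0 = 0, and there is no ∂_3, so H_2 = 0.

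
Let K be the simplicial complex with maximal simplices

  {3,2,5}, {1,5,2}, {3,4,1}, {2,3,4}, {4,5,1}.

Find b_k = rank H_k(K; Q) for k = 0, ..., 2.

Take the total order 1 < 2 < 3 < 4 < 5 on the vertex set. Then K (dimension 2) consists of the simplices:

  0-simplices (5): [1], [2], [3], [4], [5]
  1-simplices (10): [1,2], [1,3], [1,4], [1,5], [2,3], [2,4], [2,5], [3,4], [3,5], [4,5]
  2-simplices (5): [1,2,5], [1,3,4], [1,4,5], [2,3,4], [2,3,5]

Hence C_0 ≅ Z^5, C_1 ≅ Z^10, C_2 ≅ Z^5.

Boundary ∂_1: C_1 → C_0 maps an edge to its endpoints' difference, ∂[p,q] = q − p.
The resulting 5×10 matrix has rank 4, and its Smith normal form has invariant factors (1,1,1,1).

∂_2: C_2 → C_1 maps a triangle to the signed sum of its edges. For instance
  ∂[1,2,5] = [2,5] − [1,5] + [1,2],
  ∂[2,3,5] = [3,5] − [2,5] + [2,3].
As a 10×5 matrix over Z this has rank 5, with invariant factors (1,1,1,1,1).

Now H_k = ker ∂_k / im ∂_{k+1}, so:

  H_0: rank C_0 − rank ∂_1 = 5 − 4 = 1, and the invariant factors of ∂_1 are all 1, so H_0 ≅ Z.
  H_1: rank ker ∂_1 − rank ∂_2 = (10 − 4) − 5 = 1, and the invariant factors of ∂_2 are all 1, so H_1 ≅ Z.
  H_2: rank ker ∂_2 − rank ∂_3 = (5 − 5) − 0 = 0, and there is no ∂_3, so H_2 ≅ 0.

As a check, the Euler characteristic is 5 − 10 + 5 = 0, which agrees with 1 − 1 + 0 = 0.

Hence the Betti numbers are b_0 = 1, b_1 = 1, b_2 = 0.

b_0 = 1, b_1 = 1, b_2 = 0.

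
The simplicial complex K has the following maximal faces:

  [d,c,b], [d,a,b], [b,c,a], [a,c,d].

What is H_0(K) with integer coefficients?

H_0 = Z.

We work with the vertex ordering a < b < c < d. The simplices of K, each written with vertices in increasing order, are:

  0-simplices (4): a, b, c, d
  1-simplices (6): ab, ac, ad, bc, bd, cd
  2-simplices (4): abc, abd, acd, bcd

so the chain groups are C_0 ≅ Z^4, C_1 ≅ Z^6, C_2 ≅ Z^4.

Boundary ∂_1: C_1 → C_0 sends each edge [p,q] (with p < q) to q − p.
The 4×6 boundary matrix has rank 3 and Smith normal form diag(1,1,1).

The boundary map ∂_2: C_2 → C_1 maps a triangle to the signed sum of its edges. For instance
  ∂acd = cd − ad + ac,
  ∂bcd = cd − bd + bc.
The resulting 6×4 matrix has rank 3, and its Smith normal form has invariant factors (1,1,1).

Computing H_k = (kernel of ∂_k) / (image of ∂_{k+1}):

  H_0: rank C_0 − rank ∂_1 = 4 − 3 = 1, and the invariant factors of ∂_1 are all 1, so H_0 = Z.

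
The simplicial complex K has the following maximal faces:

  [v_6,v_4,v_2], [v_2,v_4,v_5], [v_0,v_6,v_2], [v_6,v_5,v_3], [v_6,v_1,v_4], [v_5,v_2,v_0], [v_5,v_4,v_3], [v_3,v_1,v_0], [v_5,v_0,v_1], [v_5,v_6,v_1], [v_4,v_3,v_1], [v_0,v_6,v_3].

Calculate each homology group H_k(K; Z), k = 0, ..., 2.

H_0 ≅ Z,  H_1 ≅ Z/2,  H_2 = 0.

Fix the vertex order v_0 < v_1 < v_2 < v_3 < v_4 < v_5 < v_6 and write every simplex with vertices in increasing order. Then dim K = 2 and the simplices of K are:

  0-simplices (7): [v_0], [v_1], [v_2], [v_3], [v_4], [v_5], [v_6]
  1-simplices (18): (18 of them)
  2-simplices (12): (12 of them)

so the chain groups are C_0 ≅ Z^7, C_1 ≅ Z^18, C_2 ≅ Z^12.

Boundary ∂_1: C_1 → C_0 maps an edge to its endpoints' difference, ∂[p,q] = q − p. For instance
  ∂[v_3,v_5] = [v_5] − [v_3].
As a 7×18 matrix over Z this has rank 6, with invariant factors (1,1,1,1,1,1).

∂_2: C_2 → C_1 maps a triangle to the signed sum of its edges. For instance
  ∂[v_1,v_4,v_6] = [v_4,v_6] − [v_1,v_6] + [v_1,v_4],
  ∂[v_0,v_3,v_6] = [v_3,v_6] − [v_0,v_6] + [v_0,v_3].
This gives a 18×12 integer matrix of rank 12; reducing to Smith normal form yields diagonal entries (1,1,1,1,1,1,1,1,1,1,1,2).

From H_k ≅ ker(∂_k) / im(∂_{k+1}) we obtain:

  H_0: rank C_0 − rank ∂_1 = 7 − 6 = 1, and the invariant factors of ∂_1 are all 1, so H_0 = Z.
  H_1: rank ker ∂_1 − rank ∂_2 = (18 − 6) − 12 = 0, and ∂_2 has invariant factor 2 > 1, so H_1 = Z/2.
  H_2: rank ker ∂_2 − rank ∂_3 = (12 − 12) − 0 = 0, and there is no ∂_3, so H_2 = 0.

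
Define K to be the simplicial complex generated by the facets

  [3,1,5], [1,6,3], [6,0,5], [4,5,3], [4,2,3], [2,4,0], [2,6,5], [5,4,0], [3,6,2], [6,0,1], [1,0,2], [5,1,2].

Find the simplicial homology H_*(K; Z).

H_0 = Z,  H_1 = Z/2,  H_2 = 0.

Take the total order 0 < 1 < 2 < 3 < 4 < 5 < 6 on the vertex set. Then K (dimension 2) consists of the simplices:

  0-simplices (7): [0], [1], [2], [3], [4], [5], [6]
  1-simplices (18): [0,1], [0,2], [0,4], [0,5], [0,6], [1,2], [1,3], [1,5], [1,6], [2,3], [2,4], [2,5], [2,6], [3,4], [3,5], [3,6], [4,5], [5,6]
  2-simplices (12): [0,1,2], [0,1,6], [0,2,4], [0,4,5], [0,5,6], [1,2,5], [1,3,5], [1,3,6], [2,3,4], [2,3,6], [2,5,6], [3,4,5]

giving chain groups C_0 ≅ Z^7, C_1 ≅ Z^18, C_2 ≅ Z^12.

∂_1: C_1 → C_0 sends each edge [p,q] (with p < q) to q − p.
The 7×18 boundary matrix has rank 6 and Smith normal form diag(1,1,1,1,1,1).

Boundary ∂_2: C_2 → C_1 sends each 2-simplex [p,q,r] to [q,r] − [p,r] + [p,q]. For instance
  ∂[0,1,2] = [1,2] − [0,2] + [0,1],
  ∂[1,2,5] = [2,5] − [1,5] + [1,2].
The resulting 18×12 matrix has rank 12, and its Smith normal form has invariant factors (1,1,1,1,1,1,1,1,1,1,1,2).

Now H_k = ker ∂_k / im ∂_{k+1}, so:

  H_0: rank C_0 − rank ∂_1 = 7 − 6 = 1, and the invariant factors of ∂_1 are all 1, so H_0 = Z.
  H_1: rank ker ∂_1 − rank ∂_2 = (18 − 6) − 12 = 0, and ∂_2 has invariant factor 2 > 1, so H_1 = Z/2.
  H_2: rank ker ∂_2 − rank ∂_3 = (12 − 12) − 0 = 0, and there is no ∂_3, so H_2 = 0.

(K is a triangulation of the real projective plane RP^2.)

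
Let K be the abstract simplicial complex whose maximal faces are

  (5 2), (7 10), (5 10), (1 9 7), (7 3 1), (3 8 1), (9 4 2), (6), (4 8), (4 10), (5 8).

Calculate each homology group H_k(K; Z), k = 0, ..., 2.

H_0 ≅ Z^2,  H_1 ≅ Z^4,  H_2 = 0.

Take the total order 1 < 2 < 3 < 4 < 5 < 6 < 7 < 8 < 9 < 10 on the vertex set. Then K (dimension 2) consists of the simplices:

  0-simplices (10): [1], [2], [3], [4], [5], [6], [7], [8], [9], [10]
  1-simplices (16): [1,3], [1,7], [1,8], [1,9], [2,4], [2,5], [2,9], [3,7], [3,8], [4,8], [4,9], [4,10], [5,8], [5,10], [7,9], [7,10]
  2-simplices (4): [1,3,7], [1,3,8], [1,7,9], [2,4,9]

giving chain groups C_0 ≅ Z^10, C_1 ≅ Z^16, C_2 ≅ Z^4.

The boundary map ∂_1: C_1 → C_0 sends each edge [p,q] (with p < q) to q − p. For instance
  ∂[5,8] = [8] − [5].
As a 10×16 matrix over Z this has rank 8, with invariant factors (1,1,1,1,1,1,1,1).

∂_2: C_2 → C_1 sends each 2-simplex [p,q,r] to [q,r] − [p,r] + [p,q]. For instance
  ∂[1,3,7] = [3,7] − [1,7] + [1,3],
  ∂[1,3,8] = [3,8] − [1,8] + [1,3].
This gives a 16×4 integer matrix of rank 4; reducing to Smith normal form yields diagonal entries (1,1,1,1).

Now H_k = ker ∂_k / im ∂_{k+1}, so:

  H_0: rank C_0 − rank ∂_1 = 10 − 8 = 2, and the invariant factors of ∂_1 are all 1, so H_0 ≅ Z^2.
  H_1: rank ker ∂_1 − rank ∂_2 = (16 − 8) − 4 = 4, and the invariant factors of ∂_2 are all 1, so H_1 ≅ Z^4.
  H_2: rank ker ∂_2 − rank ∂_3 = (4 − 4) − 0 = 0, and there is no ∂_3, so H_2 ≅ 0.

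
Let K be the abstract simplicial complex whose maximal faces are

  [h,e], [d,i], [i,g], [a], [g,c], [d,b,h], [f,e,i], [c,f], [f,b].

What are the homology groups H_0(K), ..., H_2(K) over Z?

Order the vertices as a < b < c < d < e < f < g < h < i. Listing each simplex with vertices in this order, K has dimension 2 with simplices:

  0-simplices (9): a, b, c, d, e, f, g, h, i
  1-simplices (12): bd, bf, bh, cf, cg, dh, di, ef, eh, ei, fi, gi
  2-simplices (2): bdh, efi

so the chain groups are C_0 ≅ Z^9, C_1 ≅ Z^12, C_2 ≅ Z^2.

The boundary map ∂_1: C_1 → C_0 is given by ∂[p,q] = [q] − [p].
As a 9×12 matrix over Z this has rank 7, with invariant factors (1,1,1,1,1,1,1).

The boundary map ∂_2: C_2 → C_1 maps a triangle to the signed sum of its edges. For instance
  ∂bdh = dh − bh + bd,
  ∂efi = fi − ei + ef.
As a 12×2 matrix over Z this has rank 2, with invariant factors (1,1).

Now H_k = ker ∂_k / im ∂_{k+1}, so:

  H_0: rank C_0 − rank ∂_1 = 9 − 7 = 2, and the invariant factors of ∂_1 are all 1, so H_0 = Z^2.
  H_1: rank ker ∂_1 − rank ∂_2 = (12 − 7) − 2 = 3, and the invariant factors of ∂_2 are all 1, so H_1 = Z^3.
  H_2: rank ker ∂_2 − rank ∂_3 = (2 − 2) − 0 = 0, and there is no ∂_3, so H_2 = 0.

H_0 = Z^2,  H_1 = Z^3,  H_2 = 0.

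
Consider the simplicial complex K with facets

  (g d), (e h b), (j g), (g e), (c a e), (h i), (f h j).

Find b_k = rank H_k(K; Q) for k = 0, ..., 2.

b_0 = 1, b_1 = 1, b_2 = 0.

Fix the vertex order a < b < c < d < e < f < g < h < i < j and write every simplex with vertices in increasing order. Then dim K = 2 and the simplices of K are:

  0-simplices (10): a, b, c, d, e, f, g, h, i, j
  1-simplices (13): ac, ae, be, bh, ce, dg, eg, eh, fh, fj, gj, hi, hj
  2-simplices (3): ace, beh, fhj

so the chain groups are C_0 ≅ Z^10, C_1 ≅ Z^13, C_2 ≅ Z^3.

The boundary map ∂_1: C_1 → C_0 sends each edge [p,q] (with p < q) to q − p.
The 10×13 boundary matrix has rank 9 and Smith normal form diag(1,1,1,1,1,1,1,1,1).

Boundary ∂_2: C_2 → C_1 sends each 2-simplex [p,q,r] to [q,r] − [p,r] + [p,q]. For instance
  ∂fhj = hj − fj + fh,
  ∂ace = ce − ae + ac.
The resulting 13×3 matrix has rank 3, and its Smith normal form has invariant factors (1,1,1).

From H_k ≅ ker(∂_k) / im(∂_{k+1}) we obtain:

  H_0: rank C_0 − rank ∂_1 = 10 − 9 = 1, and the invariant factors of ∂_1 are all 1, so H_0 = Z.
  H_1: rank ker ∂_1 − rank ∂_2 = (13 − 9) − 3 = 1, and the invariant factors of ∂_2 are all 1, so H_1 = Z.
  H_2: rank ker ∂_2 − rank ∂_3 = (3 − 3) − 0 = 0, and there is no ∂_3, so H_2 = 0.

As a check, the Euler characteristic is 10 − 13 + 3 = 0, which agrees with 1 − 1 + 0 = 0.

Hence the Betti numbers are b_0 = 1, b_1 = 1, b_2 = 0.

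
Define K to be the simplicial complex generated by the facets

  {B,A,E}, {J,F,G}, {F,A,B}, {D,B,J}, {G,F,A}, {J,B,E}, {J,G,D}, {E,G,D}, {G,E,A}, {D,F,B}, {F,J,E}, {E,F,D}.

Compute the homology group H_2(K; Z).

H_2 = 0.

Take the total order A < B < D < E < F < G < J on the vertex set. Then K (dimension 2) consists of the simplices:

  0-simplices (7): A, B, D, E, F, G, J
  1-simplices (18): AB, AE, AF, AG, BD, BE, BF, BJ, DE, DF, DG, DJ, EF, EG, EJ, FG, FJ, GJ
  2-simplices (12): ABE, ABF, AEG, AFG, BDF, BDJ, BEJ, DEF, DEG, DGJ, EFJ, FGJ

so the chain groups are C_0 ≅ Z^7, C_1 ≅ Z^18, C_2 ≅ Z^12.

∂_1: C_1 → C_0 sends each edge [p,q] (with p < q) to q − p. For instance
  ∂DG = G − D.
The resulting 7×18 matrix has rank 6, and its Smith normal form has invariant factors (1,1,1,1,1,1).

The boundary map ∂_2: C_2 → C_1 maps a triangle to the signed sum of its edges. For instance
  ∂ABE = BE − AE + AB,
  ∂AEG = EG − AG + AE.
This gives a 18×12 integer matrix of rank 12; reducing to Smith normal form yields diagonal entries (1,1,1,1,1,1,1,1,1,1,1,2).

Computing H_k = (kernel of ∂_k) / (image of ∂_{k+1}):

  H_2: rank ker ∂_2 − rank ∂_3 = (12 − 12) − 0 = 0, and there is no ∂_3, so H_2 = 0.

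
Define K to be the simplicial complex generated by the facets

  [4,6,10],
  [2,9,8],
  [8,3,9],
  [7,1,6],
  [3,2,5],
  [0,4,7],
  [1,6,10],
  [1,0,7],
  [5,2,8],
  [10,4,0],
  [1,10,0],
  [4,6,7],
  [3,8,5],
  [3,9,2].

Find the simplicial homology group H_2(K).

We work with the vertex ordering 0 < 1 < 2 < 3 < 4 < 5 < 6 < 7 < 8 < 9 < 10. The simplices of K, each written with vertices in increasing order, are:

  0-simplices (11): [0], [1], [2], [3], [4], [5], [6], [7], [8], [9], [10]
  1-simplices (21): [0,1], [0,4], [0,7], [0,10], [1,6], [1,7], [1,10], [2,3], [2,5], [2,8], [2,9], [3,5], [3,8], [3,9], [4,6], [4,7], [4,10], [5,8], [6,7], [6,10], [8,9]
  2-simplices (14): [0,1,7], [0,1,10], [0,4,7], [0,4,10], [1,6,7], [1,6,10], [2,3,5], [2,3,9], [2,5,8], [2,8,9], [3,5,8], [3,8,9], [4,6,7], [4,6,10]

giving chain groups C_0 ≅ Z^11, C_1 ≅ Z^21, C_2 ≅ Z^14.

∂_1: C_1 → C_0 sends each edge [p,q] (with p < q) to q − p. For instance
  ∂[5,8] = [8] − [5].
The resulting 11×21 matrix has rank 9, and its Smith normal form has invariant factors (1,1,1,1,1,1,1,1,1).

Boundary ∂_2: C_2 → C_1 acts by ∂[p,q,r] = [q,r] − [p,r] + [p,q]. For instance
  ∂[2,3,9] = [3,9] − [2,9] + [2,3],
  ∂[4,6,7] = [6,7] − [4,7] + [4,6].
As a 21×14 matrix over Z this has rank 12, with invariant factors (1,1,1,1,1,1,1,1,1,1,1,1).

From H_k ≅ ker(∂_k) / im(∂_{k+1}) we obtain:

  H_2: rank ker ∂_2 − rank ∂_3 = (14 − 12) − 0 = 2, and there is no ∂_3, so H_2 ≅ Z^2.

(K is a triangulation of the disjoint union of the 2-sphere S^2 and the 2-sphere S^2.)

H_2 ≅ Z^2.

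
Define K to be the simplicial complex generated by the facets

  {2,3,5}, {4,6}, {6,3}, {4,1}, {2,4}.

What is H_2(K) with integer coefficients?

Fix the vertex order 1 < 2 < 3 < 4 < 5 < 6 and write every simplex with vertices in increasing order. Then dim K = 2 and the simplices of K are:

  0-simplices (6): [1], [2], [3], [4], [5], [6]
  1-simplices (7): [1,4], [2,3], [2,4], [2,5], [3,5], [3,6], [4,6]
  2-simplices (1): [2,3,5]

so the chain groups are C_0 ≅ Z^6, C_1 ≅ Z^7, C_2 ≅ Z^1.

∂_1: C_1 → C_0 sends each edge [p,q] (with p < q) to q − p. For instance
  ∂[1,4] = [4] − [1].
This gives a 6×7 integer matrix of rank 5; reducing to Smith normal form yields diagonal entries (1,1,1,1,1).

The boundary map ∂_2: C_2 → C_1 maps a triangle to the signed sum of its edges. For instance
  ∂[2,3,5] = [3,5] − [2,5] + [2,3].
As a 7×1 matrix over Z this has rank 1, with invariant factors (1).

Reading off H_k = ker ∂_k / im ∂_{k+1}:

  H_2: rank ker ∂_2 − rank ∂_3 = (1 − 1) − 0 = 0, and there is no ∂_3, so H_2 = 0.

H_2 ≅ 0.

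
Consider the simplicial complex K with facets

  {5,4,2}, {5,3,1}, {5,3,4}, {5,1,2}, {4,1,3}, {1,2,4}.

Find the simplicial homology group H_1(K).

H_1 = 0.

Fix the vertex order 1 < 2 < 3 < 4 < 5 and write every simplex with vertices in increasing order. Then dim K = 2 and the simplices of K are:

  0-simplices (5): [1], [2], [3], [4], [5]
  1-simplices (9): [1,2], [1,3], [1,4], [1,5], [2,4], [2,5], [3,4], [3,5], [4,5]
  2-simplices (6): [1,2,4], [1,2,5], [1,3,4], [1,3,5], [2,4,5], [3,4,5]

so the chain groups are C_0 ≅ Z^5, C_1 ≅ Z^9, C_2 ≅ Z^6.

The boundary map ∂_1: C_1 → C_0 maps an edge to its endpoints' difference, ∂[p,q] = q − p.
This gives a 5×9 integer matrix of rank 4; reducing to Smith normal form yields diagonal entries (1,1,1,1).

∂_2: C_2 → C_1 acts by ∂[p,q,r] = [q,r] − [p,r] + [p,q]. For instance
  ∂[1,3,5] = [3,5] − [1,5] + [1,3],
  ∂[1,2,4] = [2,4] − [1,4] + [1,2].
The 9×6 boundary matrix has rank 5 and Smith normal form diag(1,1,1,1,1).

From H_k ≅ ker(∂_k) / im(∂_{k+1}) we obtain:

  H_1: rank ker ∂_1 − rank ∂_2 = (9 − 4) − 5 = 0, and the invariant factors of ∂_2 are all 1, so H_1 = 0.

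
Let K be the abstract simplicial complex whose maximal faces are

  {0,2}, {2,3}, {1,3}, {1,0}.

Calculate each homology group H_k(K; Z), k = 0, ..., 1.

H_0 ≅ Z,  H_1 ≅ Z.

Fix the vertex order 0 < 1 < 2 < 3 and write every simplex with vertices in increasing order. Then dim K = 1 and the simplices of K are:

  0-simplices (4): [0], [1], [2], [3]
  1-simplices (4): [0,1], [0,2], [1,3], [2,3]

Hence C_0 ≅ Z^4, C_1 ≅ Z^4.

Boundary ∂_1: C_1 → C_0 sends each edge [p,q] (with p < q) to q − p. For instance
  ∂[2,3] = [3] − [2].
The resulting 4×4 matrix has rank 3, and its Smith normal form has invariant factors (1,1,1).

Now H_k = ker ∂_k / im ∂_{k+1}, so:

  H_0: rank C_0 − rank ∂_1 = 4 − 3 = 1, and the invariant factors of ∂_1 are all 1, so H_0 ≅ Z.
  H_1: rank ker ∂_1 − rank ∂_2 = (4 − 3) − 0 = 1, and there is no ∂_2, so H_1 ≅ Z.

(K is a triangulation of the circle S^1.)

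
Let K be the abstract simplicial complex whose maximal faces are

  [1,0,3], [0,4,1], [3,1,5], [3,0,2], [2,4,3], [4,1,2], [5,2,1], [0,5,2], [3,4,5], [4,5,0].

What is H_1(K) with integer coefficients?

H_1 ≅ Z_2.

Take the total order 0 < 1 < 2 < 3 < 4 < 5 on the vertex set. Then K (dimension 2) consists of the simplices:

  0-simplices (6): [0], [1], [2], [3], [4], [5]
  1-simplices (15): [0,1], [0,2], [0,3], [0,4], [0,5], [1,2], [1,3], [1,4], [1,5], [2,3], [2,4], [2,5], [3,4], [3,5], [4,5]
  2-simplices (10): [0,1,3], [0,1,4], [0,2,3], [0,2,5], [0,4,5], [1,2,4], [1,2,5], [1,3,5], [2,3,4], [3,4,5]

Hence C_0 ≅ Z^6, C_1 ≅ Z^15, C_2 ≅ Z^10.

The boundary map ∂_1: C_1 → C_0 sends each edge [p,q] (with p < q) to q − p. For instance
  ∂[2,3] = [3] − [2].
The resulting 6×15 matrix has rank 5, and its Smith normal form has invariant factors (1,1,1,1,1).

Boundary ∂_2: C_2 → C_1 sends each 2-simplex [p,q,r] to [q,r] − [p,r] + [p,q]. For instance
  ∂[0,2,3] = [2,3] − [0,3] + [0,2],
  ∂[1,2,4] = [2,4] − [1,4] + [1,2].
The 15×10 boundary matrix has rank 10 and Smith normal form diag(1,1,1,1,1,1,1,1,1,2).

Now H_k = ker ∂_k / im ∂_{k+1}, so:

  H_1: rank ker ∂_1 − rank ∂_2 = (15 − 5) − 10 = 0, and ∂_2 has invariant factor 2 > 1, so H_1 ≅ Z_2.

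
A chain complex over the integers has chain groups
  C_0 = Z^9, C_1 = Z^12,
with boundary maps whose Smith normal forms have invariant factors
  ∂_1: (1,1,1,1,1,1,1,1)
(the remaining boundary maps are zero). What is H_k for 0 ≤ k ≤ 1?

H_0 ≅ Z,  H_1 ≅ Z^4.

H_0: b_0 = 9 − 0 − 8 = 1; torsion from ∂_1 factors > 1: none. So H_0 ≅ Z.
H_1: b_1 = 12 − 8 − 0 = 4; torsion from ∂_2 factors > 1: none. So H_1 ≅ Z^4.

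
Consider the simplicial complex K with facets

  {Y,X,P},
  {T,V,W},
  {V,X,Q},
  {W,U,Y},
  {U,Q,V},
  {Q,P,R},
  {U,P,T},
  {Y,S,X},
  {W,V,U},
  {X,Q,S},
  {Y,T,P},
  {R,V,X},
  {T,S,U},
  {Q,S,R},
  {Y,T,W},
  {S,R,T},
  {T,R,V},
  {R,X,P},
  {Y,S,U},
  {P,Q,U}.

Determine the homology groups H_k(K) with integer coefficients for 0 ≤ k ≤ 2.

Order the vertices as P < Q < R < S < T < U < V < W < X < Y. Listing each simplex with vertices in this order, K has dimension 2 with simplices:

  0-simplices (10): P, Q, R, S, T, U, V, W, X, Y
  1-simplices (30): PQ, PR, PT, PU, PX, PY, QR, QS, QU, QV, QX, RS, RT, RV, RX, ST, SU, SX, SY, TU, TV, TW, TY, UV, UW, UY, VW, VX, WY, XY
  2-simplices (20): PQR, PQU, PRX, PTU, PTY, PXY, QRS, QSX, QUV, QVX, RST, RTV, RVX, STU, SUY, SXY, TVW, TWY, UVW, UWY

Hence C_0 ≅ Z^10, C_1 ≅ Z^30, C_2 ≅ Z^20.

∂_1: C_1 → C_0 is given by ∂[p,q] = [q] − [p]. For instance
  ∂RX = X − R.
This gives a 10×30 integer matrix of rank 9; reducing to Smith normal form yields diagonal entries (1,1,1,1,1,1,1,1,1).

Boundary ∂_2: C_2 → C_1 acts by ∂[p,q,r] = [q,r] − [p,r] + [p,q]. For instance
  ∂PXY = XY − PY + PX,
  ∂TVW = VW − TW + TV.
As a 30×20 matrix over Z this has rank 20, with invariant factors (1,1,1,1,1,1,1,1,1,1,1,1,1,1,1,1,1,1,1,2).

Now H_k = ker ∂_k / im ∂_{k+1}, so:

  H_0: rank C_0 − rank ∂_1 = 10 − 9 = 1, and the invariant factors of ∂_1 are all 1, so H_0 ≅ Z.
  H_1: rank ker ∂_1 − rank ∂_2 = (30 − 9) − 20 = 1, and ∂_2 has invariant factor 2 > 1, so H_1 ≅ Z ⊕ Z/2.
  H_2: rank ker ∂_2 − rank ∂_3 = (20 − 20) − 0 = 0, and there is no ∂_3, so H_2 ≅ 0.

H_0 ≅ Z,  H_1 ≅ Z ⊕ Z/2,  H_2 = 0.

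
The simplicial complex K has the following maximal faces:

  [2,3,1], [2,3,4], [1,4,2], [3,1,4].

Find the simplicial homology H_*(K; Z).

H_0 ≅ Z,  H_1 = 0,  H_2 ≅ Z.

Take the total order 1 < 2 < 3 < 4 on the vertex set. Then K (dimension 2) consists of the simplices:

  0-simplices (4): [1], [2], [3], [4]
  1-simplices (6): [1,2], [1,3], [1,4], [2,3], [2,4], [3,4]
  2-simplices (4): [1,2,3], [1,2,4], [1,3,4], [2,3,4]

giving chain groups C_0 ≅ Z^4, C_1 ≅ Z^6, C_2 ≅ Z^4.

∂_1: C_1 → C_0 is given by ∂[p,q] = [q] − [p]. For instance
  ∂[1,2] = [2] − [1].
As a 4×6 matrix over Z this has rank 3, with invariant factors (1,1,1).

Boundary ∂_2: C_2 → C_1 sends each 2-simplex [p,q,r] to [q,r] − [p,r] + [p,q]. For instance
  ∂[2,3,4] = [3,4] − [2,4] + [2,3],
  ∂[1,3,4] = [3,4] − [1,4] + [1,3].
The resulting 6×4 matrix has rank 3, and its Smith normal form has invariant factors (1,1,1).

Computing H_k = (kernel of ∂_k) / (image of ∂_{k+1}):

  H_0: rank C_0 − rank ∂_1 = 4 − 3 = 1, and the invariant factors of ∂_1 are all 1, so H_0 ≅ Z.
  H_1: rank ker ∂_1 − rank ∂_2 = (6 − 3) − 3 = 0, and the invariant factors of ∂_2 are all 1, so H_1 ≅ 0.
  H_2: rank ker ∂_2 − rank ∂_3 = (4 − 3) − 0 = 1, and there is no ∂_3, so H_2 ≅ Z.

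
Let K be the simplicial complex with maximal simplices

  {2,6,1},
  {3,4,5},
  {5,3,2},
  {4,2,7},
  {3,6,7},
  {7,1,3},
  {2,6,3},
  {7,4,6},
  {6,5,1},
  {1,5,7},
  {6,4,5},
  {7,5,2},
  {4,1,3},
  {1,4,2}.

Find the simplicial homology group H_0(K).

H_0 ≅ Z.

Fix the vertex order 1 < 2 < 3 < 4 < 5 < 6 < 7 and write every simplex with vertices in increasing order. Then dim K = 2 and the simplices of K are:

  0-simplices (7): [1], [2], [3], [4], [5], [6], [7]
  1-simplices (21): [1,2], [1,3], [1,4], [1,5], [1,6], [1,7], [2,3], [2,4], [2,5], [2,6], [2,7], [3,4], [3,5], [3,6], [3,7], [4,5], [4,6], [4,7], [5,6], [5,7], [6,7]
  2-simplices (14): [1,2,4], [1,2,6], [1,3,4], [1,3,7], [1,5,6], [1,5,7], [2,3,5], [2,3,6], [2,4,7], [2,5,7], [3,4,5], [3,6,7], [4,5,6], [4,6,7]

so the chain groups are C_0 ≅ Z^7, C_1 ≅ Z^21, C_2 ≅ Z^14.

The boundary map ∂_1: C_1 → C_0 sends each edge [p,q] (with p < q) to q − p. For instance
  ∂[2,3] = [3] − [2].
The 7×21 boundary matrix has rank 6 and Smith normal form diag(1,1,1,1,1,1).

∂_2: C_2 → C_1 acts by ∂[p,q,r] = [q,r] − [p,r] + [p,q]. For instance
  ∂[1,3,7] = [3,7] − [1,7] + [1,3],
  ∂[2,3,6] = [3,6] − [2,6] + [2,3].
The 21×14 boundary matrix has rank 13 and Smith normal form diag(1,1,1,1,1,1,1,1,1,1,1,1,1).

Now H_k = ker ∂_k / im ∂_{k+1}, so:

  H_0: rank C_0 − rank ∂_1 = 7 − 6 = 1, and the invariant factors of ∂_1 are all 1, so H_0 ≅ Z.

(K is a triangulation of the torus T^2.)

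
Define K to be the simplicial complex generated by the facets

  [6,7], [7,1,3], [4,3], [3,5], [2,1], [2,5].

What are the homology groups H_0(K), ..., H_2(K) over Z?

H_0 ≅ Z,  H_1 ≅ Z,  H_2 = 0.

We work with the vertex ordering 1 < 2 < 3 < 4 < 5 < 6 < 7. The simplices of K, each written with vertices in increasing order, are:

  0-simplices (7): [1], [2], [3], [4], [5], [6], [7]
  1-simplices (8): [1,2], [1,3], [1,7], [2,5], [3,4], [3,5], [3,7], [6,7]
  2-simplices (1): [1,3,7]

giving chain groups C_0 ≅ Z^7, C_1 ≅ Z^8, C_2 ≅ Z^1.

Boundary ∂_1: C_1 → C_0 sends each edge [p,q] (with p < q) to q − p.
As a 7×8 matrix over Z this has rank 6, with invariant factors (1,1,1,1,1,1).

∂_2: C_2 → C_1 sends each 2-simplex [p,q,r] to [q,r] − [p,r] + [p,q]. For instance
  ∂[1,3,7] = [3,7] − [1,7] + [1,3].
The resulting 8×1 matrix has rank 1, and its Smith normal form has invariant factors (1).

Now H_k = ker ∂_k / im ∂_{k+1}, so:

  H_0: rank C_0 − rank ∂_1 = 7 − 6 = 1, and the invariant factors of ∂_1 are all 1, so H_0 = Z.
  H_1: rank ker ∂_1 − rank ∂_2 = (8 − 6) − 1 = 1, and the invariant factors of ∂_2 are all 1, so H_1 = Z.
  H_2: rank ker ∂_2 − rank ∂_3 = (1 − 1) − 0 = 0, and there is no ∂_3, so H_2 = 0.

As a check, the Euler characteristic is 7 − 8 + 1 = 0, which agrees with 1 − 1 + 0 = 0.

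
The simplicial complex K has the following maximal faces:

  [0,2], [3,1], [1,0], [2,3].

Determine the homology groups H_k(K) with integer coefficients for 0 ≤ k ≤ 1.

H_0 ≅ Z,  H_1 ≅ Z.

We work with the vertex ordering 0 < 1 < 2 < 3. The simplices of K, each written with vertices in increasing order, are:

  0-simplices (4): [0], [1], [2], [3]
  1-simplices (4): [0,1], [0,2], [1,3], [2,3]

so the chain groups are C_0 ≅ Z^4, C_1 ≅ Z^4.

Boundary ∂_1: C_1 → C_0 maps an edge to its endpoints' difference, ∂[p,q] = q − p.
This gives a 4×4 integer matrix of rank 3; reducing to Smith normal form yields diagonal entries (1,1,1).

Computing H_k = (kernel of ∂_k) / (image of ∂_{k+1}):

  H_0: rank C_0 − rank ∂_1 = 4 − 3 = 1, and the invariant factors of ∂_1 are all 1, so H_0 = Z.
  H_1: rank ker ∂_1 − rank ∂_2 = (4 − 3) − 0 = 1, and there is no ∂_2, so H_1 = Z.

As a check, the Euler characteristic is 4 − 4 = 0, which agrees with 1 − 1 = 0.
(K is a triangulation of the circle S^1.)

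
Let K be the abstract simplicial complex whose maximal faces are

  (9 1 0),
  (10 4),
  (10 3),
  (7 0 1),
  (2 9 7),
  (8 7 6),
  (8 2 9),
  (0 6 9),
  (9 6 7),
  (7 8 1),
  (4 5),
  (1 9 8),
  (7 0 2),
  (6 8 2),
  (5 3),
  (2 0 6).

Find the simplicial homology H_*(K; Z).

Take the total order 0 < 1 < 2 < 3 < 4 < 5 < 6 < 7 < 8 < 9 < 10 on the vertex set. Then K (dimension 2) consists of the simplices:

  0-simplices (11): [0], [1], [2], [3], [4], [5], [6], [7], [8], [9], [10]
  1-simplices (22): [0,1], [0,2], [0,6], [0,7], [0,9], [1,7], [1,8], [1,9], [2,6], [2,7], [2,8], [2,9], [3,5], [3,10], [4,5], [4,10], [6,7], [6,8], [6,9], [7,8], [7,9], [8,9]
  2-simplices (12): [0,1,7], [0,1,9], [0,2,6], [0,2,7], [0,6,9], [1,7,8], [1,8,9], [2,6,8], [2,7,9], [2,8,9], [6,7,8], [6,7,9]

Hence C_0 ≅ Z^11, C_1 ≅ Z^22, C_2 ≅ Z^12.

The boundary map ∂_1: C_1 → C_0 maps an edge to its endpoints' difference, ∂[p,q] = q − p. For instance
  ∂[2,8] = [8] − [2].
The 11×22 boundary matrix has rank 9 and Smith normal form diag(1,1,1,1,1,1,1,1,1).

∂_2: C_2 → C_1 sends each 2-simplex [p,q,r] to [q,r] − [p,r] + [p,q]. For instance
  ∂[1,7,8] = [7,8] − [1,8] + [1,7],
  ∂[2,8,9] = [8,9] − [2,9] + [2,8].
As a 22×12 matrix over Z this has rank 12, with invariant factors (1,1,1,1,1,1,1,1,1,1,1,2).

Computing H_k = (kernel of ∂_k) / (image of ∂_{k+1}):

  H_0: rank C_0 − rank ∂_1 = 11 − 9 = 2, and the invariant factors of ∂_1 are all 1, so H_0 ≅ Z^2.
  H_1: rank ker ∂_1 − rank ∂_2 = (22 − 9) − 12 = 1, and ∂_2 has invariant factor 2 > 1, so H_1 ≅ Z × Z/2.
  H_2: rank ker ∂_2 − rank ∂_3 = (12 − 12) − 0 = 0, and there is no ∂_3, so H_2 ≅ 0.

H_0 ≅ Z^2,  H_1 ≅ Z × Z/2,  H_2 = 0.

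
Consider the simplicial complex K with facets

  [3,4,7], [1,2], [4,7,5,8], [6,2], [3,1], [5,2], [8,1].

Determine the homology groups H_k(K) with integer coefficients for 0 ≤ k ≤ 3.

H_0 = Z,  H_1 = Z^2,  H_2 = 0,  H_3 = 0.

We work with the vertex ordering 1 < 2 < 3 < 4 < 5 < 6 < 7 < 8. The simplices of K, each written with vertices in increasing order, are:

  0-simplices (8): [1], [2], [3], [4], [5], [6], [7], [8]
  1-simplices (13): [1,2], [1,3], [1,8], [2,5], [2,6], [3,4], [3,7], [4,5], [4,7], [4,8], [5,7], [5,8], [7,8]
  2-simplices (5): [3,4,7], [4,5,7], [4,5,8], [4,7,8], [5,7,8]
  3-simplices (1): [4,5,7,8]

giving chain groups C_0 ≅ Z^8, C_1 ≅ Z^13, C_2 ≅ Z^5, C_3 ≅ Z^1.

Boundary ∂_1: C_1 → C_0 sends each edge [p,q] (with p < q) to q − p.
As a 8×13 matrix over Z this has rank 7, with invariant factors (1,1,1,1,1,1,1).

∂_2: C_2 → C_1 sends each 2-simplex [p,q,r] to [q,r] − [p,r] + [p,q]. For instance
  ∂[3,4,7] = [4,7] − [3,7] + [3,4],
  ∂[4,5,8] = [5,8] − [4,8] + [4,5].
This gives a 13×5 integer matrix of rank 4; reducing to Smith normal form yields diagonal entries (1,1,1,1).

∂_3: C_3 → C_2 sends each 3-simplex σ to the alternating sum Σ_i (−1)^i (σ with its i-th vertex removed). For instance
  ∂[4,5,7,8] = [5,7,8] − [4,7,8] + [4,5,8] − [4,5,7].
The resulting 5×1 matrix has rank 1, and its Smith normal form has invariant factors (1).

Now H_k = ker ∂_k / im ∂_{k+1}, so:

  H_0: rank C_0 − rank ∂_1 = 8 − 7 = 1, and the invariant factors of ∂_1 are all 1, so H_0 = Z.
  H_1: rank ker ∂_1 − rank ∂_2 = (13 − 7) − 4 = 2, and the invariant factors of ∂_2 are all 1, so H_1 = Z^2.
  H_2: rank ker ∂_2 − rank ∂_3 = (5 − 4) − 1 = 0, and the invariant factors of ∂_3 are all 1, so H_2 = 0.
  H_3: rank ker ∂_3 − rank ∂_4 = (1 − 1) − 0 = 0, and there is no ∂_4, so H_3 = 0.

As a check, the Euler characteristic is 8 − 13 + 5 − 1 = -1, which agrees with 1 − 2 + 0 − 0 = -1.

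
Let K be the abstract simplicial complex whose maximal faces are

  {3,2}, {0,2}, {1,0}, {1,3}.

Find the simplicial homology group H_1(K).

Fix the vertex order 0 < 1 < 2 < 3 and write every simplex with vertices in increasing order. Then dim K = 1 and the simplices of K are:

  0-simplices (4): [0], [1], [2], [3]
  1-simplices (4): [0,1], [0,2], [1,3], [2,3]

Hence C_0 ≅ Z^4, C_1 ≅ Z^4.

Boundary ∂_1: C_1 → C_0 is given by ∂[p,q] = [q] − [p]. For instance
  ∂[2,3] = [3] − [2].
The resulting 4×4 matrix has rank 3, and its Smith normal form has invariant factors (1,1,1).

Reading off H_k = ker ∂_k / im ∂_{k+1}:

  H_1: rank ker ∂_1 − rank ∂_2 = (4 − 3) − 0 = 1, and there is no ∂_2, so H_1 ≅ Z.

H_1 ≅ Z.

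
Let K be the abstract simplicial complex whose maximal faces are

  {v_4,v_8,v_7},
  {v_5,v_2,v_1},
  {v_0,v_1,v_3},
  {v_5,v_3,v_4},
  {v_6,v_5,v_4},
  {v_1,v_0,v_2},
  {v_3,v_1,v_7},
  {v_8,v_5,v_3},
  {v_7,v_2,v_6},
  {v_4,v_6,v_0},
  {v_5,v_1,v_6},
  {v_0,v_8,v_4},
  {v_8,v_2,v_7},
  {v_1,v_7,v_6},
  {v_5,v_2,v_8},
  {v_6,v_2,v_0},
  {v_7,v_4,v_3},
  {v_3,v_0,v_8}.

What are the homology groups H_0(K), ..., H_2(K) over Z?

Take the total order v_0 < v_1 < v_2 < v_3 < v_4 < v_5 < v_6 < v_7 < v_8 on the vertex set. Then K (dimension 2) consists of the simplices:

  0-simplices (9): [v_0], [v_1], [v_2], [v_3], [v_4], [v_5], [v_6], [v_7], [v_8]
  1-simplices (27): (27 of them)
  2-simplices (18): (18 of them)

giving chain groups C_0 ≅ Z^9, C_1 ≅ Z^27, C_2 ≅ Z^18.

The boundary map ∂_1: C_1 → C_0 maps an edge to its endpoints' difference, ∂[p,q] = q − p.
As a 9×27 matrix over Z this has rank 8, with invariant factors (1,1,1,1,1,1,1,1).

∂_2: C_2 → C_1 sends each 2-simplex [p,q,r] to [q,r] − [p,r] + [p,q]. For instance
  ∂[v_0,v_4,v_8] = [v_4,v_8] − [v_0,v_8] + [v_0,v_4],
  ∂[v_4,v_7,v_8] = [v_7,v_8] − [v_4,v_8] + [v_4,v_7].
The 27×18 boundary matrix has rank 18 and Smith normal form diag(1,1,1,1,1,1,1,1,1,1,1,1,1,1,1,1,1,2).

Reading off H_k = ker ∂_k / im ∂_{k+1}:

  H_0: rank C_0 − rank ∂_1 = 9 − 8 = 1, and the invariant factors of ∂_1 are all 1, so H_0 = Z.
  H_1: rank ker ∂_1 − rank ∂_2 = (27 − 8) − 18 = 1, and ∂_2 has invariant factor 2 > 1, so H_1 = Z ⊕ Z/2.
  H_2: rank ker ∂_2 − rank ∂_3 = (18 − 18) − 0 = 0, and there is no ∂_3, so H_2 = 0.

H_0 ≅ Z,  H_1 ≅ Z ⊕ Z/2,  H_2 = 0.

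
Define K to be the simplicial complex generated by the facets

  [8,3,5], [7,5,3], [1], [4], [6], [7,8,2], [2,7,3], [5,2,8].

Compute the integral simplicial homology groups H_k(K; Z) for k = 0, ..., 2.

K has 8 vertices, 10 edges, 5 triangles.
rank ∂_0 = 0, rank ∂_1 = 4 ⇒ b_0 = 8 − 0 − 4 = 4; all invariant factors of ∂_1 are 1 so no torsion. So H_0 = Z^4.
rank ∂_1 = 4, rank ∂_2 = 5 ⇒ b_1 = 10 − 4 − 5 = 1; all invariant factors of ∂_2 are 1 so no torsion. So H_1 = Z.
rank ∂_2 = 5, rank ∂_3 = 0 ⇒ b_2 = 5 − 5 − 0 = 0. So H_2 = 0.

H_0 = Z^4,  H_1 = Z,  H_2 = 0.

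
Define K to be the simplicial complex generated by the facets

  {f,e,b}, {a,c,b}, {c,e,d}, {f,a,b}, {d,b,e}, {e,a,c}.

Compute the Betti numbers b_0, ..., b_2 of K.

Take the total order a < b < c < d < e < f on the vertex set. Then K (dimension 2) consists of the simplices:

  0-simplices (6): a, b, c, d, e, f
  1-simplices (12): ab, ac, ae, af, bc, bd, be, bf, cd, ce, de, ef
  2-simplices (6): abc, abf, ace, bde, bef, cde

so the chain groups are C_0 ≅ Z^6, C_1 ≅ Z^12, C_2 ≅ Z^6.

∂_1: C_1 → C_0 maps an edge to its endpoints' difference, ∂[p,q] = q − p. For instance
  ∂ce = e − c.
The resulting 6×12 matrix has rank 5, and its Smith normal form has invariant factors (1,1,1,1,1).

The boundary map ∂_2: C_2 → C_1 acts by ∂[p,q,r] = [q,r] − [p,r] + [p,q]. For instance
  ∂bef = ef − bf + be,
  ∂abf = bf − af + ab.
The resulting 12×6 matrix has rank 6, and its Smith normal form has invariant factors (1,1,1,1,1,1).

Computing H_k = (kernel of ∂_k) / (image of ∂_{k+1}):

  H_0: rank C_0 − rank ∂_1 = 6 − 5 = 1, and the invariant factors of ∂_1 are all 1, so H_0 = Z.
  H_1: rank ker ∂_1 − rank ∂_2 = (12 − 5) − 6 = 1, and the invariant factors of ∂_2 are all 1, so H_1 = Z.
  H_2: rank ker ∂_2 − rank ∂_3 = (6 − 6) − 0 = 0, and there is no ∂_3, so H_2 = 0.

As a check, the Euler characteristic is 6 − 12 + 6 = 0, which agrees with 1 − 1 + 0 = 0.

Hence the Betti numbers are b_0 = 1, b_1 = 1, b_2 = 0.

b_0 = 1, b_1 = 1, b_2 = 0.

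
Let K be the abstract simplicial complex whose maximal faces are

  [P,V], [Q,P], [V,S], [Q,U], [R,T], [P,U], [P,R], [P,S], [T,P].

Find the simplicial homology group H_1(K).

Order the vertices as P < Q < R < S < T < U < V. Listing each simplex with vertices in this order, K has dimension 1 with simplices:

  0-simplices (7): P, Q, R, S, T, U, V
  1-simplices (9): PQ, PR, PS, PT, PU, PV, QU, RT, SV

Hence C_0 ≅ Z^7, C_1 ≅ Z^9.

Boundary ∂_1: C_1 → C_0 sends each edge [p,q] (with p < q) to q − p. For instance
  ∂PR = R − P.
This gives a 7×9 integer matrix of rank 6; reducing to Smith normal form yields diagonal entries (1,1,1,1,1,1).

Now H_k = ker ∂_k / im ∂_{k+1}, so:

  H_1: rank ker ∂_1 − rank ∂_2 = (9 − 6) − 0 = 3, and there is no ∂_2, so H_1 = Z^3.

H_1 ≅ Z^3.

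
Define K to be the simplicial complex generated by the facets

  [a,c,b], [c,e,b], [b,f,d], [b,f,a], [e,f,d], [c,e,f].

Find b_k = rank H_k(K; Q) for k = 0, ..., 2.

Fix the vertex order a < b < c < d < e < f and write every simplex with vertices in increasing order. Then dim K = 2 and the simplices of K are:

  0-simplices (6): a, b, c, d, e, f
  1-simplices (12): ab, ac, af, bc, bd, be, bf, ce, cf, de, df, ef
  2-simplices (6): abc, abf, bce, bdf, cef, def

giving chain groups C_0 ≅ Z^6, C_1 ≅ Z^12, C_2 ≅ Z^6.

Boundary ∂_1: C_1 → C_0 sends each edge [p,q] (with p < q) to q − p.
The resulting 6×12 matrix has rank 5, and its Smith normal form has invariant factors (1,1,1,1,1).

The boundary map ∂_2: C_2 → C_1 acts by ∂[p,q,r] = [q,r] − [p,r] + [p,q]. For instance
  ∂abc = bc − ac + ab,
  ∂def = ef − df + de.
As a 12×6 matrix over Z this has rank 6, with invariant factors (1,1,1,1,1,1).

From H_k ≅ ker(∂_k) / im(∂_{k+1}) we obtain:

  H_0: rank C_0 − rank ∂_1 = 6 − 5 = 1, and the invariant factors of ∂_1 are all 1, so H_0 ≅ Z.
  H_1: rank ker ∂_1 − rank ∂_2 = (12 − 5) − 6 = 1, and the invariant factors of ∂_2 are all 1, so H_1 ≅ Z.
  H_2: rank ker ∂_2 − rank ∂_3 = (6 − 6) − 0 = 0, and there is no ∂_3, so H_2 ≅ 0.

(K is a triangulation of the cylinder S^1 x I.)

Hence the Betti numbers are b_0 = 1, b_1 = 1, b_2 = 0.

b_0 = 1, b_1 = 1, b_2 = 0.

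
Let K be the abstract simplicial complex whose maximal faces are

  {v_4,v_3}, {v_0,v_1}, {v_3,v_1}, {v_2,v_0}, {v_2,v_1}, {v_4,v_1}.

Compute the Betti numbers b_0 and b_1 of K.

b_0 = 1, b_1 = 2.

Order the vertices as v_0 < v_1 < v_2 < v_3 < v_4. Listing each simplex with vertices in this order, K has dimension 1 with simplices:

  0-simplices (5): [v_0], [v_1], [v_2], [v_3], [v_4]
  1-simplices (6): [v_0,v_1], [v_0,v_2], [v_1,v_2], [v_1,v_3], [v_1,v_4], [v_3,v_4]

so the chain groups are C_0 ≅ Z^5, C_1 ≅ Z^6.

Boundary ∂_1: C_1 → C_0 is given by ∂[p,q] = [q] − [p].
As a 5×6 matrix over Z this has rank 4, with invariant factors (1,1,1,1).

From H_k ≅ ker(∂_k) / im(∂_{k+1}) we obtain:

  H_0: rank C_0 − rank ∂_1 = 5 − 4 = 1, and the invariant factors of ∂_1 are all 1, so H_0 = Z.
  H_1: rank ker ∂_1 − rank ∂_2 = (6 − 4) − 0 = 2, and there is no ∂_2, so H_1 = Z^2.

As a check, the Euler characteristic is 5 − 6 = -1, which agrees with 1 − 2 = -1.

Hence the Betti numbers are b_0 = 1, b_1 = 2.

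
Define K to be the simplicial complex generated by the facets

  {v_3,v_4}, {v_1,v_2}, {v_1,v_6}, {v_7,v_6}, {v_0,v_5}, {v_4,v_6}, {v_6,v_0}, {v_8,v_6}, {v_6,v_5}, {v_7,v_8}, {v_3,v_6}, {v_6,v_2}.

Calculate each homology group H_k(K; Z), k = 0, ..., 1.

H_0 = Z,  H_1 = Z^4.

Take the total order v_0 < v_1 < v_2 < v_3 < v_4 < v_5 < v_6 < v_7 < v_8 on the vertex set. Then K (dimension 1) consists of the simplices:

  0-simplices (9): [v_0], [v_1], [v_2], [v_3], [v_4], [v_5], [v_6], [v_7], [v_8]
  1-simplices (12): [v_0,v_5], [v_0,v_6], [v_1,v_2], [v_1,v_6], [v_2,v_6], [v_3,v_4], [v_3,v_6], [v_4,v_6], [v_5,v_6], [v_6,v_7], [v_6,v_8], [v_7,v_8]

so the chain groups are C_0 ≅ Z^9, C_1 ≅ Z^12.

The boundary map ∂_1: C_1 → C_0 is given by ∂[p,q] = [q] − [p]. For instance
  ∂[v_6,v_8] = [v_8] − [v_6].
The 9×12 boundary matrix has rank 8 and Smith normal form diag(1,1,1,1,1,1,1,1).

Computing H_k = (kernel of ∂_k) / (image of ∂_{k+1}):

  H_0: rank C_0 − rank ∂_1 = 9 − 8 = 1, and the invariant factors of ∂_1 are all 1, so H_0 ≅ Z.
  H_1: rank ker ∂_1 − rank ∂_2 = (12 − 8) − 0 = 4, and there is no ∂_2, so H_1 ≅ Z^4.

(K is a triangulation of a wedge of 4 circles.)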